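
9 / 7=1.29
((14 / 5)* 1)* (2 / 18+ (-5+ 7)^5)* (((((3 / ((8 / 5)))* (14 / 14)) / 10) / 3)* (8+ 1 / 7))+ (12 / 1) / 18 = 1857 / 40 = 46.42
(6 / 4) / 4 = 3 / 8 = 0.38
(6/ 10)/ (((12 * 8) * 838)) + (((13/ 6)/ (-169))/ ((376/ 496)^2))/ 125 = -49386577/ 288778152000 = -0.00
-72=-72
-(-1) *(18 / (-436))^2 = 81 / 47524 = 0.00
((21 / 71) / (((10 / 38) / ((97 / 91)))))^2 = 30569841 / 21298225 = 1.44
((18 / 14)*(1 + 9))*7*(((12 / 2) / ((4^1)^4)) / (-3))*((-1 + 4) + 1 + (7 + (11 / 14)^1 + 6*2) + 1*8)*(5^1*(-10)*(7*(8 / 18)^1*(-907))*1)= -50451875 / 16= -3153242.19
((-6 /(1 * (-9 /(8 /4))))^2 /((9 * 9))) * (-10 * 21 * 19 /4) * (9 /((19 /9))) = -280 /3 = -93.33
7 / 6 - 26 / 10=-43 / 30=-1.43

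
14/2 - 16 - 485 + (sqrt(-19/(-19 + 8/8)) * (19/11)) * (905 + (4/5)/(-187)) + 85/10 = -971/2 + 5359083 * sqrt(38)/20570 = 1120.51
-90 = -90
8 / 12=2 / 3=0.67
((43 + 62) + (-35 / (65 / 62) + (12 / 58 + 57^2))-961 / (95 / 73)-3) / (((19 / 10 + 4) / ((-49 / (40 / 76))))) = -40701.58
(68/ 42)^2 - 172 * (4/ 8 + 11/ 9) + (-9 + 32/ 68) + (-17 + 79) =-1800257/ 7497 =-240.13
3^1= 3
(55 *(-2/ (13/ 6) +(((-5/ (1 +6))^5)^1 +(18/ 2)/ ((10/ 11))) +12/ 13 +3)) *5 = 117526915/ 33614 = 3496.37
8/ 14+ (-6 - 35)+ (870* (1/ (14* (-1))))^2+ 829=227865/ 49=4650.31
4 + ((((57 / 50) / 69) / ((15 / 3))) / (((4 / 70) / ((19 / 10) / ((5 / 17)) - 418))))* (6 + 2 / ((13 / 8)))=-125636827 / 747500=-168.08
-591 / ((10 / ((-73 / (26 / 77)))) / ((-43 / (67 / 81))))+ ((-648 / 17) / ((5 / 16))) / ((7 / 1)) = -1376933275359 / 2072980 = -664228.92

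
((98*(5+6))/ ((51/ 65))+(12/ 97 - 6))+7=6802349/ 4947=1375.05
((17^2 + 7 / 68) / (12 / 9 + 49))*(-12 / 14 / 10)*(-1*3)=530793 / 359380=1.48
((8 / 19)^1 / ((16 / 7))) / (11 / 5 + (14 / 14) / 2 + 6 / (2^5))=40 / 627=0.06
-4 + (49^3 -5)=117640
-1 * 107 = -107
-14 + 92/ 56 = -173/ 14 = -12.36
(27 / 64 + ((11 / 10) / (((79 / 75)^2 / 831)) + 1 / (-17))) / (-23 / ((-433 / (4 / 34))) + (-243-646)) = -2423395865435 / 2613783923392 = -0.93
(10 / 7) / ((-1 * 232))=-5 / 812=-0.01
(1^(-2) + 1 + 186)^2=35344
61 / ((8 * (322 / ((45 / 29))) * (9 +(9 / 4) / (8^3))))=39040 / 9566781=0.00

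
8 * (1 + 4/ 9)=104/ 9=11.56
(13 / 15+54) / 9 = 823 / 135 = 6.10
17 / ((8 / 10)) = 85 / 4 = 21.25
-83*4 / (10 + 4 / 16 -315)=1328 / 1219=1.09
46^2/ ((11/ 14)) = 29624/ 11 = 2693.09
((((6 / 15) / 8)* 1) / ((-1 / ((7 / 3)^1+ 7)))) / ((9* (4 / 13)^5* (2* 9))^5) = -49394870104067716662215177851 / 1884369711487782972051947520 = -26.21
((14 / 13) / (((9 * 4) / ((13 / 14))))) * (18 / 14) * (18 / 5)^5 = 472392 / 21875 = 21.60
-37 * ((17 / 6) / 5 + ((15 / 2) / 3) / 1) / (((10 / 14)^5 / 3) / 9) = -257449626 / 15625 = -16476.78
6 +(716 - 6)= 716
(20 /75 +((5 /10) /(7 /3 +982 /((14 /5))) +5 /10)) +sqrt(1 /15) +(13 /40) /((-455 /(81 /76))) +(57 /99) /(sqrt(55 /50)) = sqrt(15) /15 +19 * sqrt(110) /363 +907952039 /1183274400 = 1.57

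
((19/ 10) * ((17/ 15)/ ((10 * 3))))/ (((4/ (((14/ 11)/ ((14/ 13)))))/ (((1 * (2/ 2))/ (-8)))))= -4199/ 1584000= -0.00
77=77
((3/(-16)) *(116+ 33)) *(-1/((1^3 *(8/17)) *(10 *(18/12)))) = 2533/640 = 3.96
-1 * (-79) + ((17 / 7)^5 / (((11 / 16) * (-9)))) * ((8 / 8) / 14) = 908773973 / 11647251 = 78.02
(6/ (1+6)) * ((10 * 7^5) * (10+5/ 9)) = 4561900/ 3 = 1520633.33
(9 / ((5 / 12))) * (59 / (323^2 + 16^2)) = 6372 / 522925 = 0.01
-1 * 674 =-674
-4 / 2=-2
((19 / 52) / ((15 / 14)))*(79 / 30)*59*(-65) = -3443.96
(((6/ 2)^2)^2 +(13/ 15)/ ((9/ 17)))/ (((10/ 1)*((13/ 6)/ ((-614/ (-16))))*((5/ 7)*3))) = 5993561/ 87750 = 68.30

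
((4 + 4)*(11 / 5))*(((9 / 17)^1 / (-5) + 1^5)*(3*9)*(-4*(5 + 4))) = -15295.85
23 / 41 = 0.56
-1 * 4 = -4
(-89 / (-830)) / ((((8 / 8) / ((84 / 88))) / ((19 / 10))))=35511 / 182600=0.19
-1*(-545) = 545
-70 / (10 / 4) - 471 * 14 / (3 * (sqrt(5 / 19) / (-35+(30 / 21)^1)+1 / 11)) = -2539792059 / 101963 - 43750091 * sqrt(95) / 101963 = -29091.09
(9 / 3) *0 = 0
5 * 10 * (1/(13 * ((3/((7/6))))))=175/117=1.50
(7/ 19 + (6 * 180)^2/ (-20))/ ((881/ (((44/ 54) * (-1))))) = 24377606/ 451953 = 53.94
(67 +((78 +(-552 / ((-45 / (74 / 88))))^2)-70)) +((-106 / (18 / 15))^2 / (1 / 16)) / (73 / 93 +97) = 180504558413 / 123792075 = 1458.13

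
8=8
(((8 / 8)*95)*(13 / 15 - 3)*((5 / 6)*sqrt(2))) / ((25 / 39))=-3952*sqrt(2) / 15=-372.60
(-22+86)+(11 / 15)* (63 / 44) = 1301 / 20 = 65.05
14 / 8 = 7 / 4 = 1.75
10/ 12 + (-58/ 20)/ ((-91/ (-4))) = 1927/ 2730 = 0.71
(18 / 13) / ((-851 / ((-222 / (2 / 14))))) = 756 / 299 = 2.53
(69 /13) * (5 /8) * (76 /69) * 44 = 2090 /13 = 160.77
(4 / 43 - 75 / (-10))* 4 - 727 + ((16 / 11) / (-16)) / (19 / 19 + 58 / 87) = -1647654 / 2365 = -696.68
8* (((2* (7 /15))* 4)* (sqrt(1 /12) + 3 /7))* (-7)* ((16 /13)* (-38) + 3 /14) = 948976* sqrt(3) /585 + 271136 /65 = 6981.02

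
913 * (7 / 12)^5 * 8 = 15344791 / 31104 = 493.34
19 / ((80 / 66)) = 627 / 40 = 15.68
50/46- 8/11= 91/253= 0.36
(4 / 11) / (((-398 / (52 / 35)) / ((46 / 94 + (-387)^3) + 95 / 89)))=25214716367048 / 320480545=78677.84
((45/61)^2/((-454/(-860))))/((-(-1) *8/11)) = 4789125/3378668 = 1.42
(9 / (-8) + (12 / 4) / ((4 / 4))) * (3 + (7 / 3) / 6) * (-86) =-13115 / 24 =-546.46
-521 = -521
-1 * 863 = -863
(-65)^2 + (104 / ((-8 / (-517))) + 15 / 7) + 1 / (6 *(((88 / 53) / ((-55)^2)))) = 3780601 / 336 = 11251.79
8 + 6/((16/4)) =19/2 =9.50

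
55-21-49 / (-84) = 415 / 12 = 34.58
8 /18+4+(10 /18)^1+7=12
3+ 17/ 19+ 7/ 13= 1095/ 247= 4.43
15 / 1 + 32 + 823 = 870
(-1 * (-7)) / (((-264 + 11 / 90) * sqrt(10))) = -63 * sqrt(10) / 23749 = -0.01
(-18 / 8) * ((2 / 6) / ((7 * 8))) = -3 / 224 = -0.01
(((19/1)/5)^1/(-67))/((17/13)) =-247/5695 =-0.04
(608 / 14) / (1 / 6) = 1824 / 7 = 260.57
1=1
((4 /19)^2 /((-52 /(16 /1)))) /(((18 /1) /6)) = -64 /14079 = -0.00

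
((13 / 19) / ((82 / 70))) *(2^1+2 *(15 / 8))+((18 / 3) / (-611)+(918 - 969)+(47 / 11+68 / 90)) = -40168769851 / 942418620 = -42.62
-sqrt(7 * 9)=-7.94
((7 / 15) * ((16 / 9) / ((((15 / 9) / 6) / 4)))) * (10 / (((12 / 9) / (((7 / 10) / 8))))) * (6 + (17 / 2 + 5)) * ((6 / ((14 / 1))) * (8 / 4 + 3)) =1638 / 5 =327.60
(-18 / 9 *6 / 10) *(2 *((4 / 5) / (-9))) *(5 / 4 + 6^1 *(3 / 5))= 388 / 375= 1.03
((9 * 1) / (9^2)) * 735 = 245 / 3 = 81.67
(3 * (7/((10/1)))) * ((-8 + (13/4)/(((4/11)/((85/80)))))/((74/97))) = 780171/189440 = 4.12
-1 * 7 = -7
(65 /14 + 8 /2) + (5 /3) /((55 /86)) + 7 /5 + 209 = 512009 /2310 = 221.65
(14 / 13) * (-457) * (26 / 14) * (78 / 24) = -5941 / 2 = -2970.50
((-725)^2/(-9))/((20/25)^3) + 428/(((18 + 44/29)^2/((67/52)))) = -68406400321049/599706432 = -114066.48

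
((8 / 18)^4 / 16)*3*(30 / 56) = 20 / 5103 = 0.00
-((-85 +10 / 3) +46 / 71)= 17257 / 213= 81.02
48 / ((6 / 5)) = 40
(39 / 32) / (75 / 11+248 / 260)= 27885 / 177824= 0.16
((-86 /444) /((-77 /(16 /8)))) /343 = 43 /2931621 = 0.00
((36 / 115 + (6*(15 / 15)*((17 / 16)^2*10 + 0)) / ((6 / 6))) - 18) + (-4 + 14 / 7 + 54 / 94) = 16819283 / 345920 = 48.62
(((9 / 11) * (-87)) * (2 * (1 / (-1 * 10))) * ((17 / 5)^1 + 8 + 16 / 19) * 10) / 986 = 1.77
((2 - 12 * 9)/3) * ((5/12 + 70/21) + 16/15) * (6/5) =-15317/75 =-204.23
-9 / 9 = -1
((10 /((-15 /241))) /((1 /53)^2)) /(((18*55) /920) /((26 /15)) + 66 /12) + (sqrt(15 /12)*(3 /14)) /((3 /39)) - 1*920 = -74650.91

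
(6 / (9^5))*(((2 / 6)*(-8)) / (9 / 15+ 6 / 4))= -160 / 1240029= -0.00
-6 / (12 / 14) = -7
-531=-531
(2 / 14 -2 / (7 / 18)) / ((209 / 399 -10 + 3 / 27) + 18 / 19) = 5985 / 10076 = 0.59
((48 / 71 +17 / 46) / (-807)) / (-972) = 0.00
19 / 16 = 1.19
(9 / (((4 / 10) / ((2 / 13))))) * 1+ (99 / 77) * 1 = 432 / 91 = 4.75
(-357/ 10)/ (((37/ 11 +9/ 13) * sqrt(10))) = -51051 * sqrt(10)/ 58000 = -2.78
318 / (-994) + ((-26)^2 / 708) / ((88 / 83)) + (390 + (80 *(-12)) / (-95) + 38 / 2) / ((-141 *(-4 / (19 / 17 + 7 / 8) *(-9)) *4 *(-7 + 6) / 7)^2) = 27142200792766218611 / 46729992651354980352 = 0.58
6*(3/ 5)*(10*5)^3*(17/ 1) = 7650000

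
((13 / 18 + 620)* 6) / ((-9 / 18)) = -22346 / 3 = -7448.67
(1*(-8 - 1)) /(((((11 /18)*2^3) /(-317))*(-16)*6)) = -8559 /1408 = -6.08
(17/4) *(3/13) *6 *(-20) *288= -440640/13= -33895.38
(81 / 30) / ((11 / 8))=108 / 55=1.96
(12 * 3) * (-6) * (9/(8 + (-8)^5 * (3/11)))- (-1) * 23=285044/12277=23.22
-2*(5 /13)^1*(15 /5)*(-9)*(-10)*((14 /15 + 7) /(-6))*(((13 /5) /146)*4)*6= 8568 /73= 117.37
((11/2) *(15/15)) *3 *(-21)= -693/2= -346.50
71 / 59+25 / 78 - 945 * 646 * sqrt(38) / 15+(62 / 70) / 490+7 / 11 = 469260458 / 217041825 - 40698 * sqrt(38) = -250877.16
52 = 52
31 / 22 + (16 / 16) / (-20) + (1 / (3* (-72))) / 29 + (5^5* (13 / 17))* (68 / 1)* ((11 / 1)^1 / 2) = 307915218179 / 344520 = 893751.36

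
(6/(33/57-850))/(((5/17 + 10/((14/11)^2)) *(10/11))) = -1044582/869488625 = -0.00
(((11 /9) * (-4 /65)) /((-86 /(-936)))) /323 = -176 /69445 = -0.00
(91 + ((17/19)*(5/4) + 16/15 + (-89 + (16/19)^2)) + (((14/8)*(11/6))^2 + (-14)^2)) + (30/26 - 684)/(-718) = 1029336408199/4852186560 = 212.14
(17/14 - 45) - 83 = -1775/14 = -126.79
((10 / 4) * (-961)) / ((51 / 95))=-456475 / 102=-4475.25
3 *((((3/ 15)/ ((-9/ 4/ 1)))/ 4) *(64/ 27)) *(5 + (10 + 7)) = -1408/ 405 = -3.48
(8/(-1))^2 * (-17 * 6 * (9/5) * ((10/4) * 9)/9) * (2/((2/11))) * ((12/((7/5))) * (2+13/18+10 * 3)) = -634423680/7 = -90631954.29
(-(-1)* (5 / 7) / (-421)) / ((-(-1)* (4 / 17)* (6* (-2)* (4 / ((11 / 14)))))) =0.00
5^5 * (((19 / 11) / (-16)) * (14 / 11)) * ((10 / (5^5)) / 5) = -0.27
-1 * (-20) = 20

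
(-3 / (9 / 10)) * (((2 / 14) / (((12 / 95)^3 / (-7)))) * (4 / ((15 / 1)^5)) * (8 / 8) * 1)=6859 / 787320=0.01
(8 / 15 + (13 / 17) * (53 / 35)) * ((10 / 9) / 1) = 6038 / 3213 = 1.88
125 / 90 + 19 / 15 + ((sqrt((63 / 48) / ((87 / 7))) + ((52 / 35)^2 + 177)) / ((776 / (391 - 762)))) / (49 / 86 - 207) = 111671 *sqrt(29) / 799027024 + 33312505249 / 10848858300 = 3.07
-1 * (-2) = 2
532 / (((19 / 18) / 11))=5544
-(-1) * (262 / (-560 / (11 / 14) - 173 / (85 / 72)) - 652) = -262036101 / 401708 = -652.30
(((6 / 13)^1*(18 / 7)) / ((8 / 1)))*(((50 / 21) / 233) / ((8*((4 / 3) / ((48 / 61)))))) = 2025 / 18107362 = 0.00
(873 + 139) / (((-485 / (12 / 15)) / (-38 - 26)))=259072 / 2425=106.83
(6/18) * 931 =931/3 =310.33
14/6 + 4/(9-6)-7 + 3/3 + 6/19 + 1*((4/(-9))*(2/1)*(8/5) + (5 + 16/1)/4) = 6191/3420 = 1.81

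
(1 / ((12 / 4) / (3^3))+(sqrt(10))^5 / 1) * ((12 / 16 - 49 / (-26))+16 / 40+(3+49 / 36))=2405.30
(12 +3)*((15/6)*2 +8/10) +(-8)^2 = 151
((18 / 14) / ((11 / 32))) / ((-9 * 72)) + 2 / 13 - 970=-8737396 / 9009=-969.85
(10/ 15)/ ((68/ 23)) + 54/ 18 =329/ 102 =3.23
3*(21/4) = 63/4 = 15.75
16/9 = 1.78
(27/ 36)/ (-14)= -3/ 56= -0.05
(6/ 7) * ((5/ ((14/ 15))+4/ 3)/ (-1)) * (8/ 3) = -2248/ 147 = -15.29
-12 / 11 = -1.09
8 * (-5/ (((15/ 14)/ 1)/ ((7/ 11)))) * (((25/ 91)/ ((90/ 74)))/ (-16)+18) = -1649809/ 3861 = -427.30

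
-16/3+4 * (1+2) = 20/3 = 6.67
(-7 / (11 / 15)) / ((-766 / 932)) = 48930 / 4213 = 11.61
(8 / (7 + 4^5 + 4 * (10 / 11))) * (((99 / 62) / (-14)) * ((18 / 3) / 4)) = -3267 / 2469677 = -0.00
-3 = -3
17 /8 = 2.12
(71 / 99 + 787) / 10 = 38992 / 495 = 78.77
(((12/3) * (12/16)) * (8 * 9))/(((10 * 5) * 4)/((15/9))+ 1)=216/121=1.79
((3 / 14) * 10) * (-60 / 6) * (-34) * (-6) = -30600 / 7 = -4371.43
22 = 22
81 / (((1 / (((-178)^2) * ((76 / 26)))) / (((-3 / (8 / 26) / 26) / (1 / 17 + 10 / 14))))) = -4351979583 / 1196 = -3638778.92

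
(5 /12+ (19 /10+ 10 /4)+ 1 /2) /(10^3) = 319 /60000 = 0.01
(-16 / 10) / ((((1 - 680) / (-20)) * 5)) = -32 / 3395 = -0.01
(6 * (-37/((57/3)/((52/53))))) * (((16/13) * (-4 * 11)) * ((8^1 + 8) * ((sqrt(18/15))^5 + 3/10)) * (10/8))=3750912/1007 + 90021888 * sqrt(30)/25175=23310.55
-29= -29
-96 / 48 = -2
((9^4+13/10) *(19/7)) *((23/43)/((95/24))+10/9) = 1503357307/67725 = 22197.97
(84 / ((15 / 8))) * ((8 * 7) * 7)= 87808 / 5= 17561.60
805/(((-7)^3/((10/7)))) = -3.35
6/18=1/3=0.33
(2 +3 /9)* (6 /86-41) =-12320 /129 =-95.50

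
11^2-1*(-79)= 200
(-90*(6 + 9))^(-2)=1 / 1822500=0.00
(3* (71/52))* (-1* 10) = -1065/26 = -40.96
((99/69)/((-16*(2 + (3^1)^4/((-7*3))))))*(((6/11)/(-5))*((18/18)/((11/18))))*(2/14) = -81/65780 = -0.00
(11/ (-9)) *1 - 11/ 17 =-286/ 153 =-1.87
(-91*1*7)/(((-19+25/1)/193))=-122941/6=-20490.17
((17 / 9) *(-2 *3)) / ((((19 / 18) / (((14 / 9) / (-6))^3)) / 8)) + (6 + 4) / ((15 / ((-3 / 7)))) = 1056826 / 872613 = 1.21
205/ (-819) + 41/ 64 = 20459/ 52416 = 0.39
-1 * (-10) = 10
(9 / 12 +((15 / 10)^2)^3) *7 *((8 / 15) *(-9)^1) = -16317 / 40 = -407.92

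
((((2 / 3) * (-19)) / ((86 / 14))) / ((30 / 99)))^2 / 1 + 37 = 3850694 / 46225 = 83.30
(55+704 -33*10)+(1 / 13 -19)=5331 / 13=410.08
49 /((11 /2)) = 98 /11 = 8.91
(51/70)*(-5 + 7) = 51/35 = 1.46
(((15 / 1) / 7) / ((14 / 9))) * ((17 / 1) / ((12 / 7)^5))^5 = 194298537460226348180114755 / 70663864180791861451948032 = 2.75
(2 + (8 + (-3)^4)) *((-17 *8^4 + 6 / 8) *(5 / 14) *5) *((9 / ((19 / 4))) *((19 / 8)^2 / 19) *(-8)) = 814685625 / 16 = 50917851.56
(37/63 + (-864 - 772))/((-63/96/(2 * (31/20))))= 51103376/6615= 7725.38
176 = 176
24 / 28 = 6 / 7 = 0.86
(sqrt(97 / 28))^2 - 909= -25355 / 28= -905.54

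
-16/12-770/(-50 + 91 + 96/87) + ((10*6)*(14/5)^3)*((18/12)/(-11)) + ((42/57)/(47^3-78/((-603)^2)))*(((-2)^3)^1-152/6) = -484671856021663818/2432735884487975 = -199.23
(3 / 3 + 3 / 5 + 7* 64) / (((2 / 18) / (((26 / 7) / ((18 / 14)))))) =58448 / 5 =11689.60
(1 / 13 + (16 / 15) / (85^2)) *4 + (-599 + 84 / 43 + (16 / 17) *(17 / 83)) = -2999594536717 / 5028274875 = -596.55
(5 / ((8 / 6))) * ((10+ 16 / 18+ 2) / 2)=145 / 6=24.17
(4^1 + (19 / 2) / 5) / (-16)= -59 / 160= -0.37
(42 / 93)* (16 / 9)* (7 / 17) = 1568 / 4743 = 0.33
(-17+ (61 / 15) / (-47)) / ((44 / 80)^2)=-963680 / 17061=-56.48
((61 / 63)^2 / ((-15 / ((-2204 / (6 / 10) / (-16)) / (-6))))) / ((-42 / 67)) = -137368157 / 36006768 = -3.82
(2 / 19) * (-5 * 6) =-60 / 19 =-3.16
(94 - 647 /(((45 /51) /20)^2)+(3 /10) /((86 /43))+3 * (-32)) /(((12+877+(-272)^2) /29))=-1735211897 /13477140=-128.75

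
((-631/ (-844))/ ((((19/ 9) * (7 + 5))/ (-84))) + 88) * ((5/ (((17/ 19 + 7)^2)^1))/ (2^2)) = 5211377/ 3038400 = 1.72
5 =5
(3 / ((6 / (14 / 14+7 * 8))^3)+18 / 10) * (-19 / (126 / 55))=-7172671 / 336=-21347.24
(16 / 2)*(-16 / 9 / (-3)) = 128 / 27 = 4.74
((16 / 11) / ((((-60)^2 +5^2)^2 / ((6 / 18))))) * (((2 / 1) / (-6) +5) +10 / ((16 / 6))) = 404 / 1300921875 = 0.00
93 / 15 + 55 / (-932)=28617 / 4660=6.14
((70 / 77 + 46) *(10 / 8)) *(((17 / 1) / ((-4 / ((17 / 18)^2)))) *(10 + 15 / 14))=-163725725 / 66528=-2461.00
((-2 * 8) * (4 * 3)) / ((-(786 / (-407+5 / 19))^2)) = 318517248 / 6195121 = 51.41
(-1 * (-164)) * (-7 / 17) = -1148 / 17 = -67.53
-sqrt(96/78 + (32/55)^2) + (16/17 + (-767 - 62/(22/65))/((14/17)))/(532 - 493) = -1509082/51051 - 4 * sqrt(50141)/715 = -30.81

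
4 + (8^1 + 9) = 21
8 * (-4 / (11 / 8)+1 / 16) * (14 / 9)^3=-229124 / 2673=-85.72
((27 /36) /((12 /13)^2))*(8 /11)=169 /264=0.64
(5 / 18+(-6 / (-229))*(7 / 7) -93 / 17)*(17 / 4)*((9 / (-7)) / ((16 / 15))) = 5430675 / 205184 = 26.47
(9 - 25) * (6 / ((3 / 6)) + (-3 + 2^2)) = -208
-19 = -19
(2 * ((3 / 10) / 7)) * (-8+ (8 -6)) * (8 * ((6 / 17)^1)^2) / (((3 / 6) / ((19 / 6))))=-32832 / 10115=-3.25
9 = 9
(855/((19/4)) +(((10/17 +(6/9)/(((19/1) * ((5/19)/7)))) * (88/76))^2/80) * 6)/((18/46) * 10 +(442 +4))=0.40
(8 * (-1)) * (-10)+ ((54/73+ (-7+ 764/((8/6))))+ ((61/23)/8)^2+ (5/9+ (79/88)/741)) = 39126197442877/60435296064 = 647.41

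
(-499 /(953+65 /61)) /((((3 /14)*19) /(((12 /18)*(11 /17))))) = -669658 /12084399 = -0.06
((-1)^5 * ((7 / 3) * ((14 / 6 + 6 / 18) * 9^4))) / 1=-40824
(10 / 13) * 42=420 / 13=32.31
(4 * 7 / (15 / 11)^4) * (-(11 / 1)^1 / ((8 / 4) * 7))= -322102 / 50625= -6.36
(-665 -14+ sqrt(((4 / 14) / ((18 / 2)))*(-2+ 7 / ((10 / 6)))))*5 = -3395+ sqrt(770) / 21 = -3393.68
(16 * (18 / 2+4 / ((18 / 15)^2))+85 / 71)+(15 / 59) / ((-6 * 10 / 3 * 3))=28598077 / 150804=189.64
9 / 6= 3 / 2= 1.50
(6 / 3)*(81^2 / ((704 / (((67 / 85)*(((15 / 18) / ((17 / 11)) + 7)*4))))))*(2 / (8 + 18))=112680801 / 3306160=34.08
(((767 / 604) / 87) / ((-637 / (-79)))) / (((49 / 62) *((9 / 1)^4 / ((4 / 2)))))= 144491 / 206946648657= 0.00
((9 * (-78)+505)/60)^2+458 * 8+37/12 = 13240309/3600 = 3677.86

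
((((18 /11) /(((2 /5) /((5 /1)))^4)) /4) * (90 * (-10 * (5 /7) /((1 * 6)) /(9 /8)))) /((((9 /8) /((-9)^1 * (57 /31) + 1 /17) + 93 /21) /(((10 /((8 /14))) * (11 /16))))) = -22276611328125 /8487676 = -2624583.14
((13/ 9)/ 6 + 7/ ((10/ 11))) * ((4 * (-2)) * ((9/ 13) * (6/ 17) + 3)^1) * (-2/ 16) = 256208/ 9945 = 25.76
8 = 8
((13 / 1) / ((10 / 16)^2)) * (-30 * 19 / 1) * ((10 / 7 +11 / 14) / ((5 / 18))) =-26462592 / 175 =-151214.81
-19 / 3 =-6.33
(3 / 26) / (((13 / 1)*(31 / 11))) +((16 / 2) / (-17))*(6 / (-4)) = 126297 / 178126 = 0.71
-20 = -20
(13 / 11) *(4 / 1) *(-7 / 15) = -364 / 165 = -2.21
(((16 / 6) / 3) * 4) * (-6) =-64 / 3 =-21.33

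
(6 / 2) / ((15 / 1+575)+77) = 0.00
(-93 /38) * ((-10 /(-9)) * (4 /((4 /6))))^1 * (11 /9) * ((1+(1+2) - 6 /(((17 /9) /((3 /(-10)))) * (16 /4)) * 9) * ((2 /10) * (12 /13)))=-1424698 /62985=-22.62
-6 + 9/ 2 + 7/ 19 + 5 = 147/ 38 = 3.87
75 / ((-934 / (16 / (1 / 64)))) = -38400 / 467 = -82.23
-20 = -20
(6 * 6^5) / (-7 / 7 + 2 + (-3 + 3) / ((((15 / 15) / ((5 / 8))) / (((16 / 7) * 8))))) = 46656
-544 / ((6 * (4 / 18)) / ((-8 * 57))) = 186048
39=39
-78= -78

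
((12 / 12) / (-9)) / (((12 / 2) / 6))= -1 / 9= -0.11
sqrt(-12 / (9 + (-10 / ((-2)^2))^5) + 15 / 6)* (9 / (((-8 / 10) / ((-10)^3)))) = 5625* sqrt(84843322) / 2837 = 18263.00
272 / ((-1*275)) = -0.99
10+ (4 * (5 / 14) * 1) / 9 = 640 / 63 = 10.16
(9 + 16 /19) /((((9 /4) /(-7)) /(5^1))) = -26180 /171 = -153.10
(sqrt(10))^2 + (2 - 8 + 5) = 9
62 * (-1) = -62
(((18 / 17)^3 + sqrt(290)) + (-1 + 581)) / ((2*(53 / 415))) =415*sqrt(290) / 106 + 592489690 / 260389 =2342.07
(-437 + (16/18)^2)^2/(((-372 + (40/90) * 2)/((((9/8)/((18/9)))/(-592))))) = 1248420889/2562554880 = 0.49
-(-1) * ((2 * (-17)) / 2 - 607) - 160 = -784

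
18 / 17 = 1.06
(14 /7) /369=2 /369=0.01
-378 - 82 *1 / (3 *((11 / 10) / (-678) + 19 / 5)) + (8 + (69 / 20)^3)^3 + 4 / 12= 4656723492679307844311 / 39556608000000000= 117723.02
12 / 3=4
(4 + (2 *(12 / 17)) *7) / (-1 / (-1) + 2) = 236 / 51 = 4.63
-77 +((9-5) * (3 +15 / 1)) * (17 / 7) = 685 / 7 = 97.86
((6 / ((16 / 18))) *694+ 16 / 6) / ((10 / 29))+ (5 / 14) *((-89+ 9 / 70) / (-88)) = 3516818219 / 258720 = 13593.14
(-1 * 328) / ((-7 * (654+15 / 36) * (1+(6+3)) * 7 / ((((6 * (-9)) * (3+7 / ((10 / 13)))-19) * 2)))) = -13232832 / 9619925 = -1.38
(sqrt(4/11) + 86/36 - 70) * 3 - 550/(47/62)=-261799/282 + 6 * sqrt(11)/11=-926.56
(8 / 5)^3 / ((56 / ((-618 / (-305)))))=39552 / 266875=0.15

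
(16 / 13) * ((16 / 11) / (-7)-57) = -70480 / 1001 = -70.41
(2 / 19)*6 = 12 / 19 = 0.63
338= 338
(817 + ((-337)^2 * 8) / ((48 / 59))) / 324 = 6705473 / 1944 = 3449.32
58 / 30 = 29 / 15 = 1.93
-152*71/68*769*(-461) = 956465282/17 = 56262663.65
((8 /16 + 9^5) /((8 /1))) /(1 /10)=590495 /8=73811.88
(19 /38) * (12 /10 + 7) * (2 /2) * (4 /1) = 82 /5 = 16.40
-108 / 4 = -27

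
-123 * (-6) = 738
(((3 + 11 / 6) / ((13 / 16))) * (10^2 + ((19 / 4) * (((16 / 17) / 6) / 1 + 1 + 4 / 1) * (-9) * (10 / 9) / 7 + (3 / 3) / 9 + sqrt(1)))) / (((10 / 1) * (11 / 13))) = 149350 / 3213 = 46.48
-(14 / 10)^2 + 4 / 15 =-1.69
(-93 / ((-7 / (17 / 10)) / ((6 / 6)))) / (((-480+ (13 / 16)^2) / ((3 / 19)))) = -607104 / 81602815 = -0.01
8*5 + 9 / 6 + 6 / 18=251 / 6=41.83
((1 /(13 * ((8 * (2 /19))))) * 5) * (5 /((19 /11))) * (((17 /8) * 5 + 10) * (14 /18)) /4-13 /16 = 89651 /19968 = 4.49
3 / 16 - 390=-389.81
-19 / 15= -1.27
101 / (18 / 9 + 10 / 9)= 909 / 28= 32.46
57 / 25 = 2.28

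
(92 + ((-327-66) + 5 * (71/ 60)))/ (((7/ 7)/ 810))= -478035/ 2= -239017.50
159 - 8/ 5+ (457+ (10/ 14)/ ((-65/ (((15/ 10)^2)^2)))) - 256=2608747/ 7280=358.34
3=3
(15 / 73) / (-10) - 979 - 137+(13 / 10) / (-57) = -23219282 / 20805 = -1116.04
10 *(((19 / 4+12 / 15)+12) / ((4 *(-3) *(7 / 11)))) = -1287 / 56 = -22.98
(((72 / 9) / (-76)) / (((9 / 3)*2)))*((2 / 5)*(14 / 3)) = -28 / 855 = -0.03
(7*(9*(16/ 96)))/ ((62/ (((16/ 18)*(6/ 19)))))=28/ 589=0.05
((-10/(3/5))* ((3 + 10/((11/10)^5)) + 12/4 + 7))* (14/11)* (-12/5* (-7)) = -12127158960/1771561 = -6845.47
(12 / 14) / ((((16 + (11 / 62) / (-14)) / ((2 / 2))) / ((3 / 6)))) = 372 / 13877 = 0.03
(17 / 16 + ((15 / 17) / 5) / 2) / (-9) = -0.13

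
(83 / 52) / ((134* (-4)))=-83 / 27872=-0.00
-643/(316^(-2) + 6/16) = -64207408/37447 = -1714.62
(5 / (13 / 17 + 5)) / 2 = 85 / 196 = 0.43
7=7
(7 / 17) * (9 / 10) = 63 / 170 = 0.37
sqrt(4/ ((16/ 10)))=sqrt(10)/ 2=1.58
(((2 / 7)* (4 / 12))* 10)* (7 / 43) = 20 / 129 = 0.16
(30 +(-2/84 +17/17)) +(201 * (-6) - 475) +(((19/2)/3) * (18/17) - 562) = -1576991/714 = -2208.67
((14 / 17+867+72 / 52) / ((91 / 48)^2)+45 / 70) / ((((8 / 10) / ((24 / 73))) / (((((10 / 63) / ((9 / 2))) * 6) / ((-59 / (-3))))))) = 59168449800 / 55175715049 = 1.07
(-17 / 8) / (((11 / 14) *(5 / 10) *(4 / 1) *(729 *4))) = -119 / 256608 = -0.00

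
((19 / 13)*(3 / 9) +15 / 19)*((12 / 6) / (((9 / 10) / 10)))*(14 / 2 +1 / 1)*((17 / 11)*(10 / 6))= 11696000 / 20007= 584.60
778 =778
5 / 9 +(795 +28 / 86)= 308006 / 387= 795.88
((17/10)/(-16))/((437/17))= -289/69920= -0.00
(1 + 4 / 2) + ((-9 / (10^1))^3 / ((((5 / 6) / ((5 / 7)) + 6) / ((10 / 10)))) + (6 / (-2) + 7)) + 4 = 234313 / 21500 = 10.90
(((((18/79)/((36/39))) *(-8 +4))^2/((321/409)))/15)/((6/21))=967694/3338935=0.29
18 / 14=9 / 7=1.29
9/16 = 0.56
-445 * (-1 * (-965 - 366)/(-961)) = 616.33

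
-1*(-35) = 35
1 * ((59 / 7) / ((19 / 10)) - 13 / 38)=1089 / 266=4.09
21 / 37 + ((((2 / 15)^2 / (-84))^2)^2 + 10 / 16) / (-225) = 18748577292662109079 / 33195673207265625000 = 0.56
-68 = -68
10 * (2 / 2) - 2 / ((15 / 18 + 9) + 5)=878 / 89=9.87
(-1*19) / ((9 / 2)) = -38 / 9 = -4.22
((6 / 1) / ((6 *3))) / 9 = 1 / 27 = 0.04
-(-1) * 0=0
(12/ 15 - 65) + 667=602.80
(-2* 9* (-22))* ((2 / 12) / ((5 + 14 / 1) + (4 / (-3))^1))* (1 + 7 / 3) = 660 / 53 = 12.45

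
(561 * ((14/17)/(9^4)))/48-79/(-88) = 259583/288684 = 0.90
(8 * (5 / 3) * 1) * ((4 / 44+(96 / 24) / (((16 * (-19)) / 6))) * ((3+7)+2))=400 / 209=1.91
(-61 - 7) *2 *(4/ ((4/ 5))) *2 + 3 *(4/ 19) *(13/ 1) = -25684/ 19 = -1351.79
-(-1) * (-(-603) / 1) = 603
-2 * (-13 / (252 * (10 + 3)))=1 / 126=0.01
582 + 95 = 677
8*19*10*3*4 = 18240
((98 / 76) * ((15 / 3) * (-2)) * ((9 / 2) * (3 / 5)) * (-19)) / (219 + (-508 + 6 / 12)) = -1323 / 577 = -2.29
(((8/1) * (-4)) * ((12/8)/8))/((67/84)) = -504/67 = -7.52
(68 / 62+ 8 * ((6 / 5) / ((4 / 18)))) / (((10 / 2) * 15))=6866 / 11625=0.59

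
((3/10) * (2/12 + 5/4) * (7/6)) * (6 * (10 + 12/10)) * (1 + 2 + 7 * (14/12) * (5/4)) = 264061/600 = 440.10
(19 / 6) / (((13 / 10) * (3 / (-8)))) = -760 / 117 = -6.50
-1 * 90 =-90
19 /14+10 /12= 46 /21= 2.19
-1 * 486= -486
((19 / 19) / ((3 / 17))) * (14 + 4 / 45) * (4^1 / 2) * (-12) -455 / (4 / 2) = -192923 / 90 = -2143.59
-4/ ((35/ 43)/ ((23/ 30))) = -1978/ 525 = -3.77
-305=-305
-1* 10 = -10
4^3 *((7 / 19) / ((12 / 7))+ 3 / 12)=1696 / 57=29.75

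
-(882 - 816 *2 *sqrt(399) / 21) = -882+544 *sqrt(399) / 7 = 670.34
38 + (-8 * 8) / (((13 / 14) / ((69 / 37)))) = -43546 / 481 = -90.53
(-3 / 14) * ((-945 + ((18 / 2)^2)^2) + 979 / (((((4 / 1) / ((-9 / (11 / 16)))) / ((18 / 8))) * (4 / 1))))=-45765 / 56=-817.23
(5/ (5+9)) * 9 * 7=45/ 2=22.50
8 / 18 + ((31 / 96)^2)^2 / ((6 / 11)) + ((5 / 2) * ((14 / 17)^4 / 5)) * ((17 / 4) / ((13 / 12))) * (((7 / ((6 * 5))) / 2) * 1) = 92703321699419 / 162740746321920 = 0.57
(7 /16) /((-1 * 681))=-7 /10896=-0.00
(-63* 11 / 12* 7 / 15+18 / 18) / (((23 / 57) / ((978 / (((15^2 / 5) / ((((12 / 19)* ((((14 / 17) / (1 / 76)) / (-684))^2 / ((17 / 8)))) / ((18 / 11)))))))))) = -486376352 / 228822975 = -2.13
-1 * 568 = -568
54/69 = 18/23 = 0.78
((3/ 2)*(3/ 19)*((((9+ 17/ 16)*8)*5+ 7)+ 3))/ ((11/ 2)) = 17.76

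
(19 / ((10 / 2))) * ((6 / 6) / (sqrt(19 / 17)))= sqrt(323) / 5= 3.59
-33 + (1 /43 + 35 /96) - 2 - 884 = -3792031 /4128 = -918.61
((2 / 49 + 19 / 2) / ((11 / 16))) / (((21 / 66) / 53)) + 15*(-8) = 2191.60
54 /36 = 3 /2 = 1.50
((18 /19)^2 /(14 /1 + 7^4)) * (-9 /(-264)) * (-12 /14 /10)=-243 /223765850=-0.00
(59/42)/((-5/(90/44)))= -177/308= -0.57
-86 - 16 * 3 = -134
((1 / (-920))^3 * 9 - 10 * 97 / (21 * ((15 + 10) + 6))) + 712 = 360175904890141 / 506925888000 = 710.51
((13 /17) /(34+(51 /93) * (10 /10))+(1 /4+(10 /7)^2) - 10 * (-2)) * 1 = 11375053 /509796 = 22.31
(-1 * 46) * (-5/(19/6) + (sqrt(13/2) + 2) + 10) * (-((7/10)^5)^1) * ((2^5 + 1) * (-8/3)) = -420964929/59375 - 4252171 * sqrt(26)/12500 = -8824.49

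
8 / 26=4 / 13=0.31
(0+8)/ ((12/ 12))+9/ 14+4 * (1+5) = 457/ 14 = 32.64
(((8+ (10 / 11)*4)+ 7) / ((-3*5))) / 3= -41 / 99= -0.41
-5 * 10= -50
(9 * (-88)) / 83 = -792 / 83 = -9.54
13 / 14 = 0.93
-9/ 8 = -1.12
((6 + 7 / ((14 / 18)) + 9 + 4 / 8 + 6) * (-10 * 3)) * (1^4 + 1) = -1830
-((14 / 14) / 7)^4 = -1 / 2401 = -0.00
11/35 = 0.31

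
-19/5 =-3.80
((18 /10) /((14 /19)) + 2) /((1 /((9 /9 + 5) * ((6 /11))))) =5598 /385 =14.54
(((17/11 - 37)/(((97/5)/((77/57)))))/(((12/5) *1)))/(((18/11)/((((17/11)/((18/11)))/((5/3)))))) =-425425/1194264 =-0.36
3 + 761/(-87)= -5.75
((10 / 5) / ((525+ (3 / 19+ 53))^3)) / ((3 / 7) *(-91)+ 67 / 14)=-192052 / 634944399958375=-0.00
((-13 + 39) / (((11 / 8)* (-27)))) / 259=-208 / 76923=-0.00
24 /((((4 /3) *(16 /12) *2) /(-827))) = -22329 /4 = -5582.25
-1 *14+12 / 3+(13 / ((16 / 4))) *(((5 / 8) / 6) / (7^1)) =-13375 / 1344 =-9.95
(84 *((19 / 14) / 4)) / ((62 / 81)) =4617 / 124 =37.23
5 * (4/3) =20/3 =6.67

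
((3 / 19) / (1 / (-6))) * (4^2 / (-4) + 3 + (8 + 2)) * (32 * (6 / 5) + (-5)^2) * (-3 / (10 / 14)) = 1078434 / 475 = 2270.39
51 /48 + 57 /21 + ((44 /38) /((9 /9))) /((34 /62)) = 213013 /36176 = 5.89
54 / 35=1.54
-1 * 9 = -9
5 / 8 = 0.62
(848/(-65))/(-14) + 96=44104/455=96.93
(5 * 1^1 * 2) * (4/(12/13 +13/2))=1040/193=5.39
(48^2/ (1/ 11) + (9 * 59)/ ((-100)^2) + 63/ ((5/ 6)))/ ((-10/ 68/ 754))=-1629145567179/ 12500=-130331645.37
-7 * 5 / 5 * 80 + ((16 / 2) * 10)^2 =5840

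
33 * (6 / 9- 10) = -308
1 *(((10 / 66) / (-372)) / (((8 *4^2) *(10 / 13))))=-13 / 3142656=-0.00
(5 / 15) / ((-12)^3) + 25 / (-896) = -2039 / 72576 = -0.03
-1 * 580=-580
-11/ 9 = -1.22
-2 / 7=-0.29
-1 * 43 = -43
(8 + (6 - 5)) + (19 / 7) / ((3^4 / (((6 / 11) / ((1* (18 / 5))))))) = 168494 / 18711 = 9.01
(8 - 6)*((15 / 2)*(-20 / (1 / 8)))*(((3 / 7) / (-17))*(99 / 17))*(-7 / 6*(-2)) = 237600 / 289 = 822.15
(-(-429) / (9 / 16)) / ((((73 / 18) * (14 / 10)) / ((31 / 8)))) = 520.51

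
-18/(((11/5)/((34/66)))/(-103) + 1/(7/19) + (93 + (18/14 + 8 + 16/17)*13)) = -551565/7005562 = -0.08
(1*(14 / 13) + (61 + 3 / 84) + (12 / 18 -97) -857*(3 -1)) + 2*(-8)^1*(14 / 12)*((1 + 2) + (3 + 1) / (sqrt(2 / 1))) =-1970209 / 1092 -112*sqrt(2) / 3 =-1857.02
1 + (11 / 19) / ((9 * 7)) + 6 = 8390 / 1197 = 7.01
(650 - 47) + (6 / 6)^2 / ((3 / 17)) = 1826 / 3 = 608.67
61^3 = 226981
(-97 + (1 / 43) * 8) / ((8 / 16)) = -193.63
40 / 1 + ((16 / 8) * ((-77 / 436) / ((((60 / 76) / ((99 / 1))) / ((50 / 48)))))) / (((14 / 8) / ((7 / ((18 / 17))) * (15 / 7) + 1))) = -941405 / 2616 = -359.86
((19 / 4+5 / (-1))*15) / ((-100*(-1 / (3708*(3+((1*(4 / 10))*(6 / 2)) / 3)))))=-47277 / 100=-472.77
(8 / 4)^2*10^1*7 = 280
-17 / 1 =-17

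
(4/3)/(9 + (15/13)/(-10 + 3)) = 91/603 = 0.15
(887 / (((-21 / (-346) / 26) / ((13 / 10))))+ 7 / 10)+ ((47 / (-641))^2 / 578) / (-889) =782176315789194377 / 1583459361015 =493966.78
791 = 791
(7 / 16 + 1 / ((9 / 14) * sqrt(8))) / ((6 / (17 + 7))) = 7 / 4 + 14 * sqrt(2) / 9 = 3.95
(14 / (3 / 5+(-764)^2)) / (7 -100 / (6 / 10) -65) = -105 / 983528771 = -0.00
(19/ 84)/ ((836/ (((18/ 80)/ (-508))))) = -3/ 25034240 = -0.00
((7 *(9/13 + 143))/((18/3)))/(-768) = -0.22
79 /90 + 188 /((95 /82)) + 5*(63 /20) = 611843 /3420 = 178.90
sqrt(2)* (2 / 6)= sqrt(2) / 3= 0.47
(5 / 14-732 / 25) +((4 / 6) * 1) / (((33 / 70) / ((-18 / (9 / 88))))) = -875107 / 3150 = -277.81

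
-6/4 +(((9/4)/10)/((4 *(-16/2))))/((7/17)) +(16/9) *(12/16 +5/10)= 56863/80640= 0.71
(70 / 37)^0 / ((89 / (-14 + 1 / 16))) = -0.16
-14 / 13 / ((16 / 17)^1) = -119 / 104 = -1.14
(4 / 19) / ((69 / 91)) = 364 / 1311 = 0.28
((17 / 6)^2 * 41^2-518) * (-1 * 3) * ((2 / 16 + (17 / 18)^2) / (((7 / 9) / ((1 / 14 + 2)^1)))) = -105441.16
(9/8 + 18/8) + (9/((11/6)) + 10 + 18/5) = 9629/440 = 21.88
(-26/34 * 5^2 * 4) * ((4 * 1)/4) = -76.47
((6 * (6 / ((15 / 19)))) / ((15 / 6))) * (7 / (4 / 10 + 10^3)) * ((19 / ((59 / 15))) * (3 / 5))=272916 / 737795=0.37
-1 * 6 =-6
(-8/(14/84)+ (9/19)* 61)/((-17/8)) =2904/323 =8.99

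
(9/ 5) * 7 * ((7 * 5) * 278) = 122598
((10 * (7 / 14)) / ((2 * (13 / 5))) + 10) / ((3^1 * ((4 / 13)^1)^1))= 95 / 8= 11.88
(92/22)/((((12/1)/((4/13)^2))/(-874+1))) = -53544/1859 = -28.80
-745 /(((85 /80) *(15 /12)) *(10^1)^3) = -1192 /2125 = -0.56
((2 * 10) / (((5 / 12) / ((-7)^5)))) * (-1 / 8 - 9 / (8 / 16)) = 14622090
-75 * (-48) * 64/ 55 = 46080/ 11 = 4189.09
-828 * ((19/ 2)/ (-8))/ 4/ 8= 30.73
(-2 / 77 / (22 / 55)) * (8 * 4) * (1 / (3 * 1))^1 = -160 / 231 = -0.69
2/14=0.14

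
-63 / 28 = -9 / 4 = -2.25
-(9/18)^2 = -1/4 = -0.25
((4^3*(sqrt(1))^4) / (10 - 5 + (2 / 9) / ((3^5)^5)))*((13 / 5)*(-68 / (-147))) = 143808601103541504 / 9341356919109565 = 15.39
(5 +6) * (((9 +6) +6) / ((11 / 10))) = 210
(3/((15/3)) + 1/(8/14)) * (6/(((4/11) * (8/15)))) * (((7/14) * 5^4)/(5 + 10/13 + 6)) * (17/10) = 840125/256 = 3281.74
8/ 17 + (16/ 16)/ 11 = 105/ 187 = 0.56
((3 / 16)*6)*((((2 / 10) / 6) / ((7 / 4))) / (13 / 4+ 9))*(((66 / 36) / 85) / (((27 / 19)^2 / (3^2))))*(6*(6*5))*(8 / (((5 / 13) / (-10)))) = -6.30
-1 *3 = -3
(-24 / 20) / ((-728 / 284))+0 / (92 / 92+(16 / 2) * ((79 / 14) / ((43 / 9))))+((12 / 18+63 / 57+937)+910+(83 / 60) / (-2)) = 127845607 / 69160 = 1848.55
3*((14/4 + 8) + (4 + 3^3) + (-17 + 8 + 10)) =261/2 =130.50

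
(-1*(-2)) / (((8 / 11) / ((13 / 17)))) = 143 / 68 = 2.10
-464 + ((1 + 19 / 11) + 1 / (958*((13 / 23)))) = -63191343 / 136994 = -461.27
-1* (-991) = 991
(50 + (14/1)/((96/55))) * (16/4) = 2785/12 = 232.08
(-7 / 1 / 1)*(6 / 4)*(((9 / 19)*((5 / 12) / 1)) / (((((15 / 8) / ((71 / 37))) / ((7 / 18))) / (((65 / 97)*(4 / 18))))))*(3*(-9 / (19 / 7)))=1582945 / 1295629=1.22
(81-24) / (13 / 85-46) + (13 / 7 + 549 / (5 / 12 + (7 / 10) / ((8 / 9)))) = 1199706878 / 2627877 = 456.53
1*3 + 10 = 13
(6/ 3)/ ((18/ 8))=8/ 9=0.89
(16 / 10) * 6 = 48 / 5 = 9.60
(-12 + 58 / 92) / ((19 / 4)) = -1046 / 437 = -2.39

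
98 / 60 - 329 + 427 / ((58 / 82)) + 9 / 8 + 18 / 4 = 981179 / 3480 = 281.95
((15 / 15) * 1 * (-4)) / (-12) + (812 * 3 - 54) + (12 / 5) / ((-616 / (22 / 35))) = 8755066 / 3675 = 2382.33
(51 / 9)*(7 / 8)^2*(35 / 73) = 29155 / 14016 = 2.08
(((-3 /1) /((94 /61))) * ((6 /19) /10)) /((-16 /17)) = 9333 /142880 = 0.07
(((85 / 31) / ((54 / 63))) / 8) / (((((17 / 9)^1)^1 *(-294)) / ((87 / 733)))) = -435 / 5089952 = -0.00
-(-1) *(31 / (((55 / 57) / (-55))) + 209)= -1558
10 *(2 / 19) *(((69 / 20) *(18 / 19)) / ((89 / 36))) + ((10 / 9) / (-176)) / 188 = 6657277307 / 4783879584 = 1.39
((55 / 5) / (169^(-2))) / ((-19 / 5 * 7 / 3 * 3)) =-1570855 / 133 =-11810.94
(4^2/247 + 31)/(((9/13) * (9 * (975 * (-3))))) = -7673/4501575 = -0.00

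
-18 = -18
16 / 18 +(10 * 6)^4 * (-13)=-1516319992 / 9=-168479999.11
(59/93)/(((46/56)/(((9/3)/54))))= 826/19251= 0.04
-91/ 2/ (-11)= 91/ 22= 4.14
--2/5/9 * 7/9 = 14/405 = 0.03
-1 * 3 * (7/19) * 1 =-21/19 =-1.11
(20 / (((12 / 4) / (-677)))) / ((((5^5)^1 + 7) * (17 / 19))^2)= -1221985 / 2126192652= -0.00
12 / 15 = 4 / 5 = 0.80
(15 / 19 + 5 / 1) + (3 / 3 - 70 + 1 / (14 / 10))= -8312 / 133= -62.50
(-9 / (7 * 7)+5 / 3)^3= 10360232 / 3176523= 3.26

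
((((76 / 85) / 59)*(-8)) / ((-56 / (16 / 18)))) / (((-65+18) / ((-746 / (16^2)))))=7087 / 59397660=0.00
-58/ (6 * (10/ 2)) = -1.93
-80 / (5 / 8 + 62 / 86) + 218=73414 / 463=158.56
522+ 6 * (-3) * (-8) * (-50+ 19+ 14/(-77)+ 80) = 83070/11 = 7551.82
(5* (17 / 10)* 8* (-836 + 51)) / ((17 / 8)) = -25120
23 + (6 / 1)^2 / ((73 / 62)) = 53.58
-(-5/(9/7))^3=42875/729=58.81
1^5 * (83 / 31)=83 / 31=2.68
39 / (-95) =-39 / 95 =-0.41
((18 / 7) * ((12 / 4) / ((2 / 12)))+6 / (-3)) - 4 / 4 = 43.29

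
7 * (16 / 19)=5.89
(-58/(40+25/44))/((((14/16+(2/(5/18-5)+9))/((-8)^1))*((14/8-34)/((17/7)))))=-11106304/121875201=-0.09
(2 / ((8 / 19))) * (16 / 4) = 19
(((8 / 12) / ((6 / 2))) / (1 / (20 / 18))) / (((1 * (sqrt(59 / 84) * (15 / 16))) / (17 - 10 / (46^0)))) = 896 * sqrt(1239) / 14337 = 2.20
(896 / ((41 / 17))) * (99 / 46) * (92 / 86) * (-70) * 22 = -2322270720 / 1763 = -1317226.73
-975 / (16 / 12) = -2925 / 4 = -731.25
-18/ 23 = -0.78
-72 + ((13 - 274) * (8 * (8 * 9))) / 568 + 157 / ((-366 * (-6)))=-52482037 / 155916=-336.60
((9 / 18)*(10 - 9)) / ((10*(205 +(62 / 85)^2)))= 1445 / 5939876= 0.00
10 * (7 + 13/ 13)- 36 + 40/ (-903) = 39692/ 903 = 43.96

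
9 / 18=1 / 2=0.50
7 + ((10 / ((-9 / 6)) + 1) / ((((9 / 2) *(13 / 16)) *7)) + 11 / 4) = 93647 / 9828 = 9.53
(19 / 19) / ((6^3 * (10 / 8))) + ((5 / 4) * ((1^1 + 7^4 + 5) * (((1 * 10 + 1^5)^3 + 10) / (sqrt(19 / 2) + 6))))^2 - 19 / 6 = 3199815263737358581 / 3033720 - 781395668802675 * sqrt(38) / 5618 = 197354471183.58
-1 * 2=-2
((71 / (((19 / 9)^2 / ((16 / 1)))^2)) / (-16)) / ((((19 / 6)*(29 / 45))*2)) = -1006194960 / 71806871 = -14.01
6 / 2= 3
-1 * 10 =-10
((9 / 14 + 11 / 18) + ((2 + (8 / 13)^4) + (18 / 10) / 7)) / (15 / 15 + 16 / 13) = 4696958 / 2867085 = 1.64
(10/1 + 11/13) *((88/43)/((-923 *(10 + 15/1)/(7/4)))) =-21714/12898925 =-0.00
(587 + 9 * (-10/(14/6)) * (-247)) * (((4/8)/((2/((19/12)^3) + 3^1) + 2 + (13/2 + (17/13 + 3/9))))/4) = 18938803299/204401204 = 92.66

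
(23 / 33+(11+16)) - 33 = -175 / 33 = -5.30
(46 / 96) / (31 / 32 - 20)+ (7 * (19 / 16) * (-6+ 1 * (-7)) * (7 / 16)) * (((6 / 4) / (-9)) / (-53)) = -8618983 / 49577472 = -0.17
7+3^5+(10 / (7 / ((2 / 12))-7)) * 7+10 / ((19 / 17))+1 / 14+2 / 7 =69507 / 266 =261.30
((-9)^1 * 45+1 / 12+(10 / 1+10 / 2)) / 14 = -4679 / 168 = -27.85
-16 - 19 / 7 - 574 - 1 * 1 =-4156 / 7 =-593.71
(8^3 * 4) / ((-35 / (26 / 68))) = -13312 / 595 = -22.37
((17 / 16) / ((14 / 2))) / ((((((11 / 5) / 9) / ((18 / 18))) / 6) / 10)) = 11475 / 308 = 37.26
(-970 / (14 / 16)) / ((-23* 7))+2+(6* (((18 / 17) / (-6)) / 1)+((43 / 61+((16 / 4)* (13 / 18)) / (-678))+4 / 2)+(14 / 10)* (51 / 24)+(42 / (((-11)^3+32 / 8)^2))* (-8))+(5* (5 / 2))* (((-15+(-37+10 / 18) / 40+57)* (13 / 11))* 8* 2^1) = 26868772695136708813429 / 2762736098382885240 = 9725.42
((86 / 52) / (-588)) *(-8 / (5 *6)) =43 / 57330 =0.00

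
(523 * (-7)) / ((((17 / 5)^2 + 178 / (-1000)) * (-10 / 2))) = 52300 / 813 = 64.33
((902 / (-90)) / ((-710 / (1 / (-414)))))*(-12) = 451 / 1102275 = 0.00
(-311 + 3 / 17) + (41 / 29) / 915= -140210243 / 451095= -310.82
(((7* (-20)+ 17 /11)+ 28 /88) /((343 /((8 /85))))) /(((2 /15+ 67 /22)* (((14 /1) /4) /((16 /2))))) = -1166976 /42817033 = -0.03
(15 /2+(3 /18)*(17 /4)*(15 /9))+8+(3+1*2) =1561 /72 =21.68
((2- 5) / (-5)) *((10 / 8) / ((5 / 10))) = 3 / 2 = 1.50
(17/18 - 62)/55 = -1099/990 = -1.11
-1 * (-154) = 154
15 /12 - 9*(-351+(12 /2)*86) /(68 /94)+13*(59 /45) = -6225569 /3060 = -2034.50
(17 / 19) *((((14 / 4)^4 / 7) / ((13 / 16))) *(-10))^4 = 2353018824170000 / 542659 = 4336091033.54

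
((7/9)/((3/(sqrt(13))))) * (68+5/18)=63.82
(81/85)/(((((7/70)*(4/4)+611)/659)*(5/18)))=213516/57715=3.70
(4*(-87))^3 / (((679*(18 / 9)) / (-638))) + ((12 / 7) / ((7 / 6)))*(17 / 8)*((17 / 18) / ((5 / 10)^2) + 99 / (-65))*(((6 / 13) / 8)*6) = 159042507019119 / 8032570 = 19799703.83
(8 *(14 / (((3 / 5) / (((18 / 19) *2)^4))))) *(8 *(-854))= -16436533.50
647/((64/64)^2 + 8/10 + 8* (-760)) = -3235/30391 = -0.11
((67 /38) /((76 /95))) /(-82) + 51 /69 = 204183 /286672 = 0.71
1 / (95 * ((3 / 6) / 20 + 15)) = 8 / 11419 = 0.00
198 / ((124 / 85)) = 8415 / 62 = 135.73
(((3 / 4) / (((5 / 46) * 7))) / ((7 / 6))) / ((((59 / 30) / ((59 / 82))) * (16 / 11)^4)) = 9092061 / 131661824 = 0.07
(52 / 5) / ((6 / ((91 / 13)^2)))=1274 / 15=84.93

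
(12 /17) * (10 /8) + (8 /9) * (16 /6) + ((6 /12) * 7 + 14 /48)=25867 /3672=7.04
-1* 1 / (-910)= 1 / 910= 0.00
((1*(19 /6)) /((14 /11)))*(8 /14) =209 /147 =1.42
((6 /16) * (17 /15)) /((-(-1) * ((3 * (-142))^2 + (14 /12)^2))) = 9 /3843050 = 0.00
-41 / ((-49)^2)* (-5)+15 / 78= 17335 / 62426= 0.28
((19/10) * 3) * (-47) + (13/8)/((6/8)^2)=-23851/90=-265.01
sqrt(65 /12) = sqrt(195) /6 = 2.33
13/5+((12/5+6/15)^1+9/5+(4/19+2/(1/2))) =1084/95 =11.41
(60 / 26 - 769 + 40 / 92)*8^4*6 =-18831544.94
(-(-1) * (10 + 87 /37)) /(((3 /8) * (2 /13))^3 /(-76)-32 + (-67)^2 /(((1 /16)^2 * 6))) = 14650791168 /227149798790219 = 0.00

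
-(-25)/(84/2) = 25/42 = 0.60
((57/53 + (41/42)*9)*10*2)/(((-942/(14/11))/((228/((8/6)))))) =-4170690/91531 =-45.57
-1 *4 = -4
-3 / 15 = -1 / 5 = -0.20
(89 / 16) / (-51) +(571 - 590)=-15593 / 816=-19.11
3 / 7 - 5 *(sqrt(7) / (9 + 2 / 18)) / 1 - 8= -53 / 7 - 45 *sqrt(7) / 82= -9.02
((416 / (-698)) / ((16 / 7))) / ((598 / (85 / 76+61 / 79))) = -79457 / 96388216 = -0.00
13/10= 1.30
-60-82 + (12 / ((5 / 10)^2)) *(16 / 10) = -326 / 5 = -65.20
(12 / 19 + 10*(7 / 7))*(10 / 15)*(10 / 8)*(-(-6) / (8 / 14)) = 3535 / 38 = 93.03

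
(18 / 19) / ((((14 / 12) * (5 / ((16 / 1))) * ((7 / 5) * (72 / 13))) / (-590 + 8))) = -181584 / 931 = -195.04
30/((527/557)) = 16710/527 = 31.71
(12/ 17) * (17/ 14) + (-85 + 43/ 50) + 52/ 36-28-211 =-1010641/ 3150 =-320.84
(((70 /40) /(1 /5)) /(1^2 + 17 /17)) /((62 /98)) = 6.92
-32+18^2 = 292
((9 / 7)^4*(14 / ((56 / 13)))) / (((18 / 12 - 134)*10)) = -85293 / 12725300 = -0.01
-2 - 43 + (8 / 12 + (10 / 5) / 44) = -2923 / 66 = -44.29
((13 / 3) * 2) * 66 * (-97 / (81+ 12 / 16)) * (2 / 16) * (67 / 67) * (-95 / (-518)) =-1317745 / 84693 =-15.56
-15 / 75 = -1 / 5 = -0.20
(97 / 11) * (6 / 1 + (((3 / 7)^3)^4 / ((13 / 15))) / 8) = 52.91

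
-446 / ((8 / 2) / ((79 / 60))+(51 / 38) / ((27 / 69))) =-4016676 / 58249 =-68.96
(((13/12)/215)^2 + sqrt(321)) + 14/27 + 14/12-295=-5857261693/19969200 + sqrt(321)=-275.40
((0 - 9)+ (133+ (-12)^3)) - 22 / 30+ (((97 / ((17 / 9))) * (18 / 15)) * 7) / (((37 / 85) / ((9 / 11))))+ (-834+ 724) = -5518537 / 6105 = -903.94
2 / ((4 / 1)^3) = 1 / 32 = 0.03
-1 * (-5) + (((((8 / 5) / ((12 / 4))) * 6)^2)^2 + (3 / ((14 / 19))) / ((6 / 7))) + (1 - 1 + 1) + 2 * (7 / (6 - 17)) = 3144209 / 27500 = 114.33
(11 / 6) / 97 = 11 / 582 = 0.02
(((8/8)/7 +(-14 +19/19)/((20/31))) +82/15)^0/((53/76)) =76/53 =1.43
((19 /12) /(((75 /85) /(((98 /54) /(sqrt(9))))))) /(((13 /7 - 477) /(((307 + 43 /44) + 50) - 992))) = 1030226911 /711231840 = 1.45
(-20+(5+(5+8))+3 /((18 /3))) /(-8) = 3 /16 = 0.19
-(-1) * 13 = 13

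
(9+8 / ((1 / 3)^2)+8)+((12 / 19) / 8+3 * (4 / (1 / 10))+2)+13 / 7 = 212.94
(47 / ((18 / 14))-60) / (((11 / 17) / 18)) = -7174 / 11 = -652.18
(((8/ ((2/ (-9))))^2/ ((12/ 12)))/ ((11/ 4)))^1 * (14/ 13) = 72576/ 143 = 507.52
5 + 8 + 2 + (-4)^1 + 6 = 17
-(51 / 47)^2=-2601 / 2209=-1.18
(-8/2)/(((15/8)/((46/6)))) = -736/45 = -16.36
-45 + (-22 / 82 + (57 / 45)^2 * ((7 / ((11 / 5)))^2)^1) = -1295935 / 44649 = -29.02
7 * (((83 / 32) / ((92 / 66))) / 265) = 19173 / 390080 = 0.05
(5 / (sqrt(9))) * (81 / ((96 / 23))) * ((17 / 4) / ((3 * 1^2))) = 5865 / 128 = 45.82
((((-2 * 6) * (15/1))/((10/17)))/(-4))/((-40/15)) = -28.69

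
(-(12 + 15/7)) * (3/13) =-297/91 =-3.26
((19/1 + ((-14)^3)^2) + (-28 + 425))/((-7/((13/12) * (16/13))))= -1434276.57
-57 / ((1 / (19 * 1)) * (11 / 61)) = -66063 / 11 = -6005.73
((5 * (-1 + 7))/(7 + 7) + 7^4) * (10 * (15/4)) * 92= 58035900/7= 8290842.86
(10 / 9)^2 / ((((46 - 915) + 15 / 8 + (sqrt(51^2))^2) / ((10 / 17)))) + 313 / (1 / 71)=22223.00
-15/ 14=-1.07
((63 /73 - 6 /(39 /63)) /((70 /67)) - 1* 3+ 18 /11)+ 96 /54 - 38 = -43251991 /939510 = -46.04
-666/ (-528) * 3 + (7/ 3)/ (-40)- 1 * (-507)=337079/ 660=510.73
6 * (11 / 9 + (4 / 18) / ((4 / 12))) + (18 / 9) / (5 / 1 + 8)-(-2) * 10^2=8248 / 39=211.49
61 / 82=0.74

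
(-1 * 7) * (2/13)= -1.08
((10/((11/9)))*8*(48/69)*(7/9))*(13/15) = 23296/759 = 30.69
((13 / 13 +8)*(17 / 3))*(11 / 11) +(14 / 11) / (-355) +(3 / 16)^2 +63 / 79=4093183879 / 78974720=51.83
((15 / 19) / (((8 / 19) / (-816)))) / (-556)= 765 / 278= 2.75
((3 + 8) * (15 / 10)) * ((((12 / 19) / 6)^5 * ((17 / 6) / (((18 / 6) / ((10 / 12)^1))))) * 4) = 14960 / 22284891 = 0.00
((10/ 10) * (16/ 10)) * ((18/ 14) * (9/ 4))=162/ 35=4.63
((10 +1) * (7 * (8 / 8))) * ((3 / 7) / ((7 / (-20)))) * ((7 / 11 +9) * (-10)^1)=63600 / 7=9085.71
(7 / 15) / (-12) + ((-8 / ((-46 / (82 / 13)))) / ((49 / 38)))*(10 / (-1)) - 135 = -378557057 / 2637180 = -143.55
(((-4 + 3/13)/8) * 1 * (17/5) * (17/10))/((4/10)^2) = -14161/832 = -17.02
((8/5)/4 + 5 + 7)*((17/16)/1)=527/40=13.18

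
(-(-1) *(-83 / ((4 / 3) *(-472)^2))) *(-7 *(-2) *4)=-1743 / 111392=-0.02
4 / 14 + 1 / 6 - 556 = -23333 / 42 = -555.55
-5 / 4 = -1.25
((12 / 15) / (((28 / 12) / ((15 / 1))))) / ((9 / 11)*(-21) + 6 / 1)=-132 / 287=-0.46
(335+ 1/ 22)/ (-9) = -819/ 22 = -37.23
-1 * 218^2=-47524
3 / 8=0.38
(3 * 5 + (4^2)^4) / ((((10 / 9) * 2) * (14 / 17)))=10029303 / 280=35818.94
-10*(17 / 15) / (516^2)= -17 / 399384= -0.00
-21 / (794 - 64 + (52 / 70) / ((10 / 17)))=-1225 / 42657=-0.03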